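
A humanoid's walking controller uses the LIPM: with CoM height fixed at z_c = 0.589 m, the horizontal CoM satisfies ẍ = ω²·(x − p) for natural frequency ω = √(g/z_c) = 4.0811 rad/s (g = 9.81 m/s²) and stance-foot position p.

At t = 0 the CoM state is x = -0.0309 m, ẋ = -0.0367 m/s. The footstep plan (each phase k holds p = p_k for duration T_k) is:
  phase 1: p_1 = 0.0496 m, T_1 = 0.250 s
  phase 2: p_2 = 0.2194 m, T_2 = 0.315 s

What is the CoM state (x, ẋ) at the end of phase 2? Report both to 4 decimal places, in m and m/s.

x = -0.5636, ẋ = -2.9748

phase 1: p=0.0496, T=0.250, ωT=1.020275, cosh=1.567227, sinh=1.206731; start (x,ẋ)=(-0.030900, -0.036700) → end (x,ẋ)=(-0.087413, -0.453963)
phase 2: p=0.2194, T=0.315, ωT=1.285547, cosh=1.946572, sinh=1.670072; start (x,ẋ)=(-0.087413, -0.453963) → end (x,ẋ)=(-0.563606, -2.974829)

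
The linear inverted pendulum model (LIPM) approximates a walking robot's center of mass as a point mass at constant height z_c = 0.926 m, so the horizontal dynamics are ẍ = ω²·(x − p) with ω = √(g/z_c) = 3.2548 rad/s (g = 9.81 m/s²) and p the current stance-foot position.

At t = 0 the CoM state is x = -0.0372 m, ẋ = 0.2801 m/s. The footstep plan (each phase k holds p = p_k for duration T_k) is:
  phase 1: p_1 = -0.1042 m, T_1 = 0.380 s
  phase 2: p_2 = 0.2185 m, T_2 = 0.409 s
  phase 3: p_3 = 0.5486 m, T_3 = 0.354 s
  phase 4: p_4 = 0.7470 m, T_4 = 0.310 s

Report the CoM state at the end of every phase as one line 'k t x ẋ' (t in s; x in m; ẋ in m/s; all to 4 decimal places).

1 0.3800 0.1566 0.8670
2 0.7890 0.5623 1.4012
3 1.1430 1.1857 2.5022
4 1.4530 2.3428 5.5857

phase 1: p=-0.1042, T=0.380, ωT=1.236824, cosh=1.867480, sinh=1.577176; start (x,ẋ)=(-0.037200, 0.280100) → end (x,ẋ)=(0.156649, 0.867018)
phase 2: p=0.2185, T=0.409, ωT=1.331213, cosh=2.024895, sinh=1.760738; start (x,ẋ)=(0.156649, 0.867018) → end (x,ẋ)=(0.562286, 1.401162)
phase 3: p=0.5486, T=0.354, ωT=1.152199, cosh=1.740544, sinh=1.424602; start (x,ẋ)=(0.562286, 1.401162) → end (x,ẋ)=(1.185700, 2.502245)
phase 4: p=0.7470, T=0.310, ωT=1.008988, cosh=1.553706, sinh=1.189118; start (x,ẋ)=(1.185700, 2.502245) → end (x,ẋ)=(2.342788, 5.585671)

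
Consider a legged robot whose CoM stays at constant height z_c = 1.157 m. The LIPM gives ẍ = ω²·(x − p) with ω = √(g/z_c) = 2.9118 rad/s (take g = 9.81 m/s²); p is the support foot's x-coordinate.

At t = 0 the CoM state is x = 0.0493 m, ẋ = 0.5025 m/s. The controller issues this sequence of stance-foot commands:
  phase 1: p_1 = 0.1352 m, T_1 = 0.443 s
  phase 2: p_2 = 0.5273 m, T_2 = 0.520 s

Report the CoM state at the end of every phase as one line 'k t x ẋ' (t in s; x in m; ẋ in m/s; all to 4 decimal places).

phase 1: p=0.1352, T=0.443, ωT=1.289927, cosh=1.953907, sinh=1.678616; start (x,ẋ)=(0.049300, 0.502500) → end (x,ẋ)=(0.257044, 0.561977)
phase 2: p=0.5273, T=0.520, ωT=1.514136, cosh=2.382745, sinh=2.162747; start (x,ẋ)=(0.257044, 0.561977) → end (x,ẋ)=(0.300759, -0.362884)

1 0.4430 0.2570 0.5620
2 0.9630 0.3008 -0.3629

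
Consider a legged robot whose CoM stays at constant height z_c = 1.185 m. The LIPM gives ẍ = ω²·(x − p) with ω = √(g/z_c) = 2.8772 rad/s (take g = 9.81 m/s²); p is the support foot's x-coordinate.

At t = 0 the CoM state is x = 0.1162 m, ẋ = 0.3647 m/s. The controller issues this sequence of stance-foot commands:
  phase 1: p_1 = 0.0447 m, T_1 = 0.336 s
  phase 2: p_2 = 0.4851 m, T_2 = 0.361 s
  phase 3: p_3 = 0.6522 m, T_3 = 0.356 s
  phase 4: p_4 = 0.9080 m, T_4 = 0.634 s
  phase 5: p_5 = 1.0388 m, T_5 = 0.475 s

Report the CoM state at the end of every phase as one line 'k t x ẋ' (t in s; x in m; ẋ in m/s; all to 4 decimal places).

1 0.3360 0.2948 0.7802
2 0.6970 0.5177 0.5637
3 1.0530 0.6784 0.4168
4 1.6870 0.6153 -0.6683
5 2.1620 -0.2716 -3.6300

phase 1: p=0.0447, T=0.336, ωT=0.966739, cosh=1.504839, sinh=1.124518; start (x,ẋ)=(0.116200, 0.364700) → end (x,ẋ)=(0.294834, 0.780150)
phase 2: p=0.4851, T=0.361, ωT=1.038669, cosh=1.589690, sinh=1.235765; start (x,ẋ)=(0.294834, 0.780150) → end (x,ẋ)=(0.517713, 0.563700)
phase 3: p=0.6522, T=0.356, ωT=1.024283, cosh=1.572076, sinh=1.213022; start (x,ẋ)=(0.517713, 0.563700) → end (x,ẋ)=(0.678431, 0.416806)
phase 4: p=0.9080, T=0.634, ωT=1.824145, cosh=3.179424, sinh=3.018069; start (x,ẋ)=(0.678431, 0.416806) → end (x,ẋ)=(0.615317, -0.668276)
phase 5: p=1.0388, T=0.475, ωT=1.366670, cosh=2.088611, sinh=1.833657; start (x,ẋ)=(0.615317, -0.668276) → end (x,ẋ)=(-0.271588, -3.629979)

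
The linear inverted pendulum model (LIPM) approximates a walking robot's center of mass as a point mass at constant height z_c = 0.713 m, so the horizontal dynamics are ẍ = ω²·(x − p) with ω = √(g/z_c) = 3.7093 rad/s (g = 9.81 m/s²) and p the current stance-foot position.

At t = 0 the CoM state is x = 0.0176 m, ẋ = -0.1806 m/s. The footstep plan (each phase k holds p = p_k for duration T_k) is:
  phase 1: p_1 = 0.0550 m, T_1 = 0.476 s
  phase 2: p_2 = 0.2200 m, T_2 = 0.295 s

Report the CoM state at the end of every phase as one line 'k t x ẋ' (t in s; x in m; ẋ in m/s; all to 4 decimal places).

1 0.4760 -0.1956 -0.9369
2 0.7710 -0.8052 -3.6004

phase 1: p=0.0550, T=0.476, ωT=1.765627, cosh=3.008157, sinh=2.837078; start (x,ẋ)=(0.017600, -0.180600) → end (x,ẋ)=(-0.195638, -0.936855)
phase 2: p=0.2200, T=0.295, ωT=1.094243, cosh=1.660858, sinh=1.326065; start (x,ẋ)=(-0.195638, -0.936855) → end (x,ẋ)=(-0.805238, -3.600411)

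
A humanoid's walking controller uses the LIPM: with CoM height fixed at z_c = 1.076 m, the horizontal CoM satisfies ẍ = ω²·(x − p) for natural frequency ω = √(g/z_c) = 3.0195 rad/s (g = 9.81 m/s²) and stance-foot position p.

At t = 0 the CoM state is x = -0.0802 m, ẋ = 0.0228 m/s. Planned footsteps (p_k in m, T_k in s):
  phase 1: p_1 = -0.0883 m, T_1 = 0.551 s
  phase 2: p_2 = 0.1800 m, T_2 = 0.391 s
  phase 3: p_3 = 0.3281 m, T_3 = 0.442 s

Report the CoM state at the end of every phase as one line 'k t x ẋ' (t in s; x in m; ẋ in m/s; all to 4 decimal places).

1 0.5510 -0.0469 0.1246
2 0.9420 -0.1635 -0.7885
3 1.3840 -1.1319 -4.2253

phase 1: p=-0.0883, T=0.551, ωT=1.663744, cosh=2.734235, sinh=2.544806; start (x,ẋ)=(-0.080200, 0.022800) → end (x,ẋ)=(-0.046937, 0.124581)
phase 2: p=0.1800, T=0.391, ωT=1.180624, cosh=1.781747, sinh=1.474660; start (x,ẋ)=(-0.046937, 0.124581) → end (x,ẋ)=(-0.163502, -0.788519)
phase 3: p=0.3281, T=0.442, ωT=1.334619, cosh=2.030903, sinh=1.767645; start (x,ẋ)=(-0.163502, -0.788519) → end (x,ẋ)=(-1.131902, -4.225281)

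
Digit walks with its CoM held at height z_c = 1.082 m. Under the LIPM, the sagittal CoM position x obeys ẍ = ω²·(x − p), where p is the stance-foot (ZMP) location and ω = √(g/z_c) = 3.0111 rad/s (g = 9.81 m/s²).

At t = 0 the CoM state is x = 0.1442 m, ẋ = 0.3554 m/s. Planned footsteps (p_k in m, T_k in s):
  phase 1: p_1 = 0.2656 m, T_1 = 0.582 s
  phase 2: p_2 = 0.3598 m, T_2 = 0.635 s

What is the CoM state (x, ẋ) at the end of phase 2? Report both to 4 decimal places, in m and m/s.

phase 1: p=0.2656, T=0.582, ωT=1.752460, cosh=2.971062, sinh=2.797715; start (x,ẋ)=(0.144200, 0.355400) → end (x,ẋ)=(0.235127, 0.033218)
phase 2: p=0.3598, T=0.635, ωT=1.912049, cosh=3.457357, sinh=3.309580; start (x,ẋ)=(0.235127, 0.033218) → end (x,ẋ)=(-0.034728, -1.127578)

x = -0.0347, ẋ = -1.1276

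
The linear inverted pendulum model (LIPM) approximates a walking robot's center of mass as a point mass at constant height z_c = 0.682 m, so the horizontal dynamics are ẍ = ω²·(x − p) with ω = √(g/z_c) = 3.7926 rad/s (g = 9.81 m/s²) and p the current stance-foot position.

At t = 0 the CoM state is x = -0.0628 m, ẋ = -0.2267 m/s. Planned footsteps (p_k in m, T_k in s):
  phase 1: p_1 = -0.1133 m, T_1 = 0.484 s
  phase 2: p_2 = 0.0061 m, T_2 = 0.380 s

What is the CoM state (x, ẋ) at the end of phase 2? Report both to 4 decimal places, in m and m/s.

phase 1: p=-0.1133, T=0.484, ωT=1.835618, cosh=3.214262, sinh=3.054747; start (x,ẋ)=(-0.062800, -0.226700) → end (x,ẋ)=(-0.133575, -0.143609)
phase 2: p=0.0061, T=0.380, ωT=1.441188, cosh=2.231180, sinh=1.994533; start (x,ẋ)=(-0.133575, -0.143609) → end (x,ẋ)=(-0.381064, -1.376985)

x = -0.3811, ẋ = -1.3770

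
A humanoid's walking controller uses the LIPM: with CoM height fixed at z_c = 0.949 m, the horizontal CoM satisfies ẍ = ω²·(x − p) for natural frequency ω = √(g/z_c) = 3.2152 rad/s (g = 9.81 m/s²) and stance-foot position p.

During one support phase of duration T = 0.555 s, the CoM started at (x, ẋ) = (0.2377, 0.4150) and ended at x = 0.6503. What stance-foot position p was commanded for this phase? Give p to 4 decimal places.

p = 0.2188

ωT = 3.2152·0.555 = 1.784436; cosh(ωT) = 3.062056, sinh(ωT) = 2.894164
x(T) = p + (x₀−p)·cosh(ωT) + (ẋ₀/ω)·sinh(ωT) ⇒ p·(1 − cosh) = x(T) − x₀·cosh − (ẋ₀/ω)·sinh
numerator   = 0.6503 − (0.2377)·3.062056 − (0.4150/3.2152)·2.894164 = -0.451113
denominator = 1 − 3.062056 = -2.062056
p = -0.451113 / -2.062056 = 0.2188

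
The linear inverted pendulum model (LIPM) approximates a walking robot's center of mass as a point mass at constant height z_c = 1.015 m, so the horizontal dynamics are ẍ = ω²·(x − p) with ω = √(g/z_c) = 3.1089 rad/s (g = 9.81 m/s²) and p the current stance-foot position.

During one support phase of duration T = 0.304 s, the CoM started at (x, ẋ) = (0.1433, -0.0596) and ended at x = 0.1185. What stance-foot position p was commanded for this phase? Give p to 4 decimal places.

ωT = 3.1089·0.304 = 0.945106; cosh(ωT) = 1.480862, sinh(ωT) = 1.092223
x(T) = p + (x₀−p)·cosh(ωT) + (ẋ₀/ω)·sinh(ωT) ⇒ p·(1 − cosh) = x(T) − x₀·cosh − (ẋ₀/ω)·sinh
numerator   = 0.1185 − (0.1433)·1.480862 − (-0.0596/3.1089)·1.092223 = -0.072769
denominator = 1 − 1.480862 = -0.480862
p = -0.072769 / -0.480862 = 0.1513

p = 0.1513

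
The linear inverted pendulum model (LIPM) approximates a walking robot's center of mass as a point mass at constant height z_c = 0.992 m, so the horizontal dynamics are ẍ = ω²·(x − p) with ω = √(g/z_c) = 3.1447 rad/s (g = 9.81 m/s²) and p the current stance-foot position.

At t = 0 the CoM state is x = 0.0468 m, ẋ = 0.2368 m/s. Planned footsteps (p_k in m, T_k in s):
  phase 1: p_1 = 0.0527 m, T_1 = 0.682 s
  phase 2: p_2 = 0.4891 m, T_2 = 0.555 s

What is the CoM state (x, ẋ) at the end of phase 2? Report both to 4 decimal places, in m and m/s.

phase 1: p=0.0527, T=0.682, ωT=2.144685, cosh=4.328230, sinh=4.211125; start (x,ẋ)=(0.046800, 0.236800) → end (x,ẋ)=(0.344267, 0.946793)
phase 2: p=0.4891, T=0.555, ωT=1.745309, cosh=2.951130, sinh=2.776539; start (x,ẋ)=(0.344267, 0.946793) → end (x,ẋ)=(0.897626, 1.529513)

x = 0.8976, ẋ = 1.5295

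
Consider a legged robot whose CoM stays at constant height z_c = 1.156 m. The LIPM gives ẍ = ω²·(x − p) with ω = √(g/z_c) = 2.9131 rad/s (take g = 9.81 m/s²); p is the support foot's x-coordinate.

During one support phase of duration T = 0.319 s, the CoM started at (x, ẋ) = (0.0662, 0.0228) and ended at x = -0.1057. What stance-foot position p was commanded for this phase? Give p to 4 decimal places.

p = 0.4549

ωT = 2.9131·0.319 = 0.929279; cosh(ωT) = 1.463760, sinh(ωT) = 1.068922
x(T) = p + (x₀−p)·cosh(ωT) + (ẋ₀/ω)·sinh(ωT) ⇒ p·(1 − cosh) = x(T) − x₀·cosh − (ẋ₀/ω)·sinh
numerator   = -0.1057 − (0.0662)·1.463760 − (0.0228/2.9131)·1.068922 = -0.210967
denominator = 1 − 1.463760 = -0.463760
p = -0.210967 / -0.463760 = 0.4549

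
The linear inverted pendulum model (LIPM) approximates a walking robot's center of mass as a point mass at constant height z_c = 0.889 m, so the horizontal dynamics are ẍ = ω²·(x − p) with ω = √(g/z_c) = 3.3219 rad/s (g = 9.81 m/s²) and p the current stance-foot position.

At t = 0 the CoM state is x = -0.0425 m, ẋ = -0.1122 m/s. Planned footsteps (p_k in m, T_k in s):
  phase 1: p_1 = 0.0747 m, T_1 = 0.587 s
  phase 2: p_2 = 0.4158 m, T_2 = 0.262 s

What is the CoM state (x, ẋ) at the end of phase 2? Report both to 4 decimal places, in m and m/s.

phase 1: p=0.0747, T=0.587, ωT=1.949955, cosh=3.585327, sinh=3.443046; start (x,ẋ)=(-0.042500, -0.112200) → end (x,ẋ)=(-0.461792, -1.742744)
phase 2: p=0.4158, T=0.262, ωT=0.870338, cosh=1.403264, sinh=0.984454; start (x,ẋ)=(-0.461792, -1.742744) → end (x,ẋ)=(-1.332160, -5.315480)

x = -1.3322, ẋ = -5.3155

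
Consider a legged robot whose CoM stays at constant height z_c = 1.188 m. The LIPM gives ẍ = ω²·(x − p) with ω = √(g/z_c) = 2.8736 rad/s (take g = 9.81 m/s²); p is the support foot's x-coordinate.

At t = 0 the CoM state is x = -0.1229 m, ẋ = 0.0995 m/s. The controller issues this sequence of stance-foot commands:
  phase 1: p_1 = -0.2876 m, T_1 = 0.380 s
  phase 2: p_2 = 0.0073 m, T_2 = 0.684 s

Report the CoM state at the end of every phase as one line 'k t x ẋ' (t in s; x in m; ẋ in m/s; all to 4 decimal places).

phase 1: p=-0.2876, T=0.380, ωT=1.091968, cosh=1.657844, sinh=1.322289; start (x,ẋ)=(-0.122900, 0.099500) → end (x,ẋ)=(0.031232, 0.790771)
phase 2: p=0.0073, T=0.684, ωT=1.965542, cosh=3.639432, sinh=3.499352; start (x,ẋ)=(0.031232, 0.790771) → end (x,ẋ)=(1.057367, 3.118610)

1 0.3800 0.0312 0.7908
2 1.0640 1.0574 3.1186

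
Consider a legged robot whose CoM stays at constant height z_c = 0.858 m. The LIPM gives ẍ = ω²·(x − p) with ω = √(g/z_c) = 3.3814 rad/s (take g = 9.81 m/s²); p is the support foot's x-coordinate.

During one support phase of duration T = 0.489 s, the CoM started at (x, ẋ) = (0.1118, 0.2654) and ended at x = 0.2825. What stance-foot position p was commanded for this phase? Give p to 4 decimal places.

p = 0.1275

ωT = 3.3814·0.489 = 1.653505; cosh(ωT) = 2.708319, sinh(ωT) = 2.516941
x(T) = p + (x₀−p)·cosh(ωT) + (ẋ₀/ω)·sinh(ωT) ⇒ p·(1 − cosh) = x(T) − x₀·cosh − (ẋ₀/ω)·sinh
numerator   = 0.2825 − (0.1118)·2.708319 − (0.2654/3.3814)·2.516941 = -0.217840
denominator = 1 − 2.708319 = -1.708319
p = -0.217840 / -1.708319 = 0.1275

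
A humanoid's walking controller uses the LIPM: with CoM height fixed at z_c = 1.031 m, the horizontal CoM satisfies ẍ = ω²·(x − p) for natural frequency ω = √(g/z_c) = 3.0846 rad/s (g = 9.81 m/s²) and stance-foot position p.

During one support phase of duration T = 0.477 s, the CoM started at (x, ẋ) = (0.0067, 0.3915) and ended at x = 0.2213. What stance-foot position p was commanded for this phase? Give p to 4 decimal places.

p = 0.0432

ωT = 3.0846·0.477 = 1.471354; cosh(ωT) = 2.292372, sinh(ωT) = 2.062757
x(T) = p + (x₀−p)·cosh(ωT) + (ẋ₀/ω)·sinh(ωT) ⇒ p·(1 − cosh) = x(T) − x₀·cosh − (ẋ₀/ω)·sinh
numerator   = 0.2213 − (0.0067)·2.292372 − (0.3915/3.0846)·2.062757 = -0.055866
denominator = 1 − 2.292372 = -1.292372
p = -0.055866 / -1.292372 = 0.0432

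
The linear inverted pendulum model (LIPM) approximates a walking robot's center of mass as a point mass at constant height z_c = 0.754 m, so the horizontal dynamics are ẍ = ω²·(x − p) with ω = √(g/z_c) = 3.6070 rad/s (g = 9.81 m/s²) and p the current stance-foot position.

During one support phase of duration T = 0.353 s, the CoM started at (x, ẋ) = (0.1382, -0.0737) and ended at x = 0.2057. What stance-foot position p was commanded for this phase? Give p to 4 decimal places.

p = 0.0290

ωT = 3.6070·0.353 = 1.273271; cosh(ωT) = 1.926217, sinh(ωT) = 1.646302
x(T) = p + (x₀−p)·cosh(ωT) + (ẋ₀/ω)·sinh(ωT) ⇒ p·(1 − cosh) = x(T) − x₀·cosh − (ẋ₀/ω)·sinh
numerator   = 0.2057 − (0.1382)·1.926217 − (-0.0737/3.6070)·1.646302 = -0.026865
denominator = 1 − 1.926217 = -0.926217
p = -0.026865 / -0.926217 = 0.0290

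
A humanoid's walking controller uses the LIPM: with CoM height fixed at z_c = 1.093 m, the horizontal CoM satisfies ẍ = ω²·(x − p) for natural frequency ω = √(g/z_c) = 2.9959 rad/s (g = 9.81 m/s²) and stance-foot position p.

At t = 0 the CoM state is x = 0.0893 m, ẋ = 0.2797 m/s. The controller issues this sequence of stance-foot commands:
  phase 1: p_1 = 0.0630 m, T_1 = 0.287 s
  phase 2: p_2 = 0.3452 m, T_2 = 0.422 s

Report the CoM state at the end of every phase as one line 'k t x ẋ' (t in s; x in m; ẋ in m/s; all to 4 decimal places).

1 0.2870 0.1902 0.4660
2 0.7090 0.3023 0.1342

phase 1: p=0.0630, T=0.287, ωT=0.859823, cosh=1.392990, sinh=0.969753; start (x,ẋ)=(0.089300, 0.279700) → end (x,ẋ)=(0.190173, 0.466028)
phase 2: p=0.3452, T=0.422, ωT=1.264270, cosh=1.911476, sinh=1.629031; start (x,ẋ)=(0.190173, 0.466028) → end (x,ẋ)=(0.302273, 0.134205)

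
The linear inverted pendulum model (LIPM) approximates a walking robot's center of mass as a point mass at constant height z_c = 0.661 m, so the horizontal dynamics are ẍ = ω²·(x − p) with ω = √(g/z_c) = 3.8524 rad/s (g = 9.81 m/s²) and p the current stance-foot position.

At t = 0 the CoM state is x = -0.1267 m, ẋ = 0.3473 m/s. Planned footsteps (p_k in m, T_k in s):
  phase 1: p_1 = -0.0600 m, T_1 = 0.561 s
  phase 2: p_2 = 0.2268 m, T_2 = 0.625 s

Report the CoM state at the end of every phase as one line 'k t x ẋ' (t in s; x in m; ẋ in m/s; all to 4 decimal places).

phase 1: p=-0.0600, T=0.561, ωT=2.161196, cosh=4.398353, sinh=4.283165; start (x,ẋ)=(-0.126700, 0.347300) → end (x,ẋ)=(0.032764, 0.426967)
phase 2: p=0.2268, T=0.625, ωT=2.407750, cosh=5.599478, sinh=5.509460; start (x,ẋ)=(0.032764, 0.426967) → end (x,ẋ)=(-0.249079, -1.727553)

1 0.5610 0.0328 0.4270
2 1.1860 -0.2491 -1.7276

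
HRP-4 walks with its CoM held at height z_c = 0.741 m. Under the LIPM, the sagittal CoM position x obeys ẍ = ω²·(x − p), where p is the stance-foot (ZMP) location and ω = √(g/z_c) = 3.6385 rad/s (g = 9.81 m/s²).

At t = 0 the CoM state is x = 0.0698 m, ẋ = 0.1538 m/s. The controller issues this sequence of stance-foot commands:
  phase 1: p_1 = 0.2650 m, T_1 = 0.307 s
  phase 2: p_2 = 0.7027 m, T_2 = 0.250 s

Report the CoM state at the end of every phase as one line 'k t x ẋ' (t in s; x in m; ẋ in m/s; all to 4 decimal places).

phase 1: p=0.2650, T=0.307, ωT=1.117020, cosh=1.691493, sinh=1.364240; start (x,ẋ)=(0.069800, 0.153800) → end (x,ẋ)=(-0.007513, -0.708779)
phase 2: p=0.7027, T=0.250, ωT=0.909625, cosh=1.443033, sinh=1.040358; start (x,ẋ)=(-0.007513, -0.708779) → end (x,ẋ)=(-0.524822, -3.711191)

1 0.3070 -0.0075 -0.7088
2 0.5570 -0.5248 -3.7112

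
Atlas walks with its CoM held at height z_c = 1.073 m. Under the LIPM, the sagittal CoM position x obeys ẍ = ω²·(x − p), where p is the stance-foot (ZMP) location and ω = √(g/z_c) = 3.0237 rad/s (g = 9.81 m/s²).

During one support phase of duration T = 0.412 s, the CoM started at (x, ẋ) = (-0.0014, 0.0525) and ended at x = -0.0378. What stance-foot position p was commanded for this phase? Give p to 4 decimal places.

ωT = 3.0237·0.412 = 1.245764; cosh(ωT) = 1.881656, sinh(ωT) = 1.593935
x(T) = p + (x₀−p)·cosh(ωT) + (ẋ₀/ω)·sinh(ωT) ⇒ p·(1 − cosh) = x(T) − x₀·cosh − (ẋ₀/ω)·sinh
numerator   = -0.0378 − (-0.0014)·1.881656 − (0.0525/3.0237)·1.593935 = -0.062841
denominator = 1 − 1.881656 = -0.881656
p = -0.062841 / -0.881656 = 0.0713

p = 0.0713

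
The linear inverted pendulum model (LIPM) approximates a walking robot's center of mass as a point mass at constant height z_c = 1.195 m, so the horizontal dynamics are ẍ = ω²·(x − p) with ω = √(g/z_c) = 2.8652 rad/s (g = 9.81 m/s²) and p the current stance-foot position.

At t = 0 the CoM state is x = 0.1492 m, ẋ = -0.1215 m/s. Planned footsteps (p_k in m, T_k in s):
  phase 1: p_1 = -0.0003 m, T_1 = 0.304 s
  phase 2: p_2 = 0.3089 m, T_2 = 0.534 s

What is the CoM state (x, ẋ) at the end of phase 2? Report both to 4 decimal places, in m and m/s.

phase 1: p=-0.0003, T=0.304, ωT=0.871021, cosh=1.403936, sinh=0.985412; start (x,ẋ)=(0.149200, -0.121500) → end (x,ẋ)=(0.167802, 0.251521)
phase 2: p=0.3089, T=0.534, ωT=1.530017, cosh=2.417393, sinh=2.200861; start (x,ẋ)=(0.167802, 0.251521) → end (x,ẋ)=(0.161012, -0.281729)

x = 0.1610, ẋ = -0.2817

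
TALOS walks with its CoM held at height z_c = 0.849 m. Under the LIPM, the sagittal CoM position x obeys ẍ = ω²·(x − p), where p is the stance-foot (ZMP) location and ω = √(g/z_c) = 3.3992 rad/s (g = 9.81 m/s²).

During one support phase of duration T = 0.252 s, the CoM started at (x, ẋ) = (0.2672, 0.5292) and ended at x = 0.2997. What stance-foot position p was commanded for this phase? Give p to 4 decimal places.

ωT = 3.3992·0.252 = 0.856598; cosh(ωT) = 1.389870, sinh(ωT) = 0.965266
x(T) = p + (x₀−p)·cosh(ωT) + (ẋ₀/ω)·sinh(ωT) ⇒ p·(1 − cosh) = x(T) − x₀·cosh − (ẋ₀/ω)·sinh
numerator   = 0.2997 − (0.2672)·1.389870 − (0.5292/3.3992)·0.965266 = -0.221949
denominator = 1 − 1.389870 = -0.389870
p = -0.221949 / -0.389870 = 0.5693

p = 0.5693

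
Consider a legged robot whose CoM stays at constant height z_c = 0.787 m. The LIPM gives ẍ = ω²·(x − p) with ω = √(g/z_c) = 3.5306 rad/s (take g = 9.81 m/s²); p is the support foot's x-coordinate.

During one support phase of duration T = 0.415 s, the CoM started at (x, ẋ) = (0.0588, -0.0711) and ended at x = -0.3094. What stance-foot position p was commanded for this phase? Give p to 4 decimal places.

p = 0.3143

ωT = 3.5306·0.415 = 1.465199; cosh(ωT) = 2.279718, sinh(ωT) = 2.048686
x(T) = p + (x₀−p)·cosh(ωT) + (ẋ₀/ω)·sinh(ωT) ⇒ p·(1 − cosh) = x(T) − x₀·cosh − (ẋ₀/ω)·sinh
numerator   = -0.3094 − (0.0588)·2.279718 − (-0.0711/3.5306)·2.048686 = -0.402191
denominator = 1 − 2.279718 = -1.279718
p = -0.402191 / -1.279718 = 0.3143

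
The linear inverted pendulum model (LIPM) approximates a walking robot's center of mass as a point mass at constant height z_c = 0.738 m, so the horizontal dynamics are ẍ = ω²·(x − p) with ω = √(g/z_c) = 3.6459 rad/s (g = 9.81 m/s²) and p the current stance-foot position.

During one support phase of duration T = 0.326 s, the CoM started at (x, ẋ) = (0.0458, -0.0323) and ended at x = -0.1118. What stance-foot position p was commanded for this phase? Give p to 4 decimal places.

ωT = 3.6459·0.326 = 1.188563; cosh(ωT) = 1.793510, sinh(ωT) = 1.488852
x(T) = p + (x₀−p)·cosh(ωT) + (ẋ₀/ω)·sinh(ωT) ⇒ p·(1 − cosh) = x(T) − x₀·cosh − (ẋ₀/ω)·sinh
numerator   = -0.1118 − (0.0458)·1.793510 − (-0.0323/3.6459)·1.488852 = -0.180753
denominator = 1 − 1.793510 = -0.793510
p = -0.180753 / -0.793510 = 0.2278

p = 0.2278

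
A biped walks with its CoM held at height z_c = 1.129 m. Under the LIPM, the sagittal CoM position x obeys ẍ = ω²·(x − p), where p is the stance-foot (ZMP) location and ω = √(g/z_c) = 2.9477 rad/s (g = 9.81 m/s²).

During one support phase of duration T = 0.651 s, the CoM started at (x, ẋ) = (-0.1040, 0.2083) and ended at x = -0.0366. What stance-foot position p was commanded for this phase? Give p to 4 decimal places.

p = -0.0362

ωT = 2.9477·0.651 = 1.918953; cosh(ωT) = 3.480290, sinh(ωT) = 3.333529
x(T) = p + (x₀−p)·cosh(ωT) + (ẋ₀/ω)·sinh(ωT) ⇒ p·(1 − cosh) = x(T) − x₀·cosh − (ẋ₀/ω)·sinh
numerator   = -0.0366 − (-0.1040)·3.480290 − (0.2083/2.9477)·3.333529 = 0.089785
denominator = 1 − 3.480290 = -2.480290
p = 0.089785 / -2.480290 = -0.0362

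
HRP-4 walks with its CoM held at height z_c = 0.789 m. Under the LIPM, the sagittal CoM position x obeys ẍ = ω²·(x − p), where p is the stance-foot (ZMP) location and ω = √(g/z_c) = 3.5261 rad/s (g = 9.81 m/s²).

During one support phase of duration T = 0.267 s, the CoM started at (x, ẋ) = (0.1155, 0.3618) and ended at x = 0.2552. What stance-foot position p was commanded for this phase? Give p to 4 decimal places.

p = 0.0564

ωT = 3.5261·0.267 = 0.941469; cosh(ωT) = 1.476899, sinh(ωT) = 1.086845
x(T) = p + (x₀−p)·cosh(ωT) + (ẋ₀/ω)·sinh(ωT) ⇒ p·(1 − cosh) = x(T) − x₀·cosh − (ẋ₀/ω)·sinh
numerator   = 0.2552 − (0.1155)·1.476899 − (0.3618/3.5261)·1.086845 = -0.026899
denominator = 1 − 1.476899 = -0.476899
p = -0.026899 / -0.476899 = 0.0564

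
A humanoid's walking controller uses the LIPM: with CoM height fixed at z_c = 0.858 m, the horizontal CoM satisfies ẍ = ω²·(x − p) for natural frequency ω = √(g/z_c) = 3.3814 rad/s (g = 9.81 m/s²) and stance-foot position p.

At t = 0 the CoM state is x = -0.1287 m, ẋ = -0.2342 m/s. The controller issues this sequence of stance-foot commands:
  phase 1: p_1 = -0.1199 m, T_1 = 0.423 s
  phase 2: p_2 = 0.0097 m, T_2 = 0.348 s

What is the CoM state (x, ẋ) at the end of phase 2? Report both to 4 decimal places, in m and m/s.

x = -0.7475, ẋ = -2.4402

phase 1: p=-0.1199, T=0.423, ωT=1.430332, cosh=2.209659, sinh=1.970429; start (x,ẋ)=(-0.128700, -0.234200) → end (x,ẋ)=(-0.275819, -0.576135)
phase 2: p=0.0097, T=0.348, ωT=1.176727, cosh=1.776013, sinh=1.467727; start (x,ẋ)=(-0.275819, -0.576135) → end (x,ẋ)=(-0.747463, -2.440248)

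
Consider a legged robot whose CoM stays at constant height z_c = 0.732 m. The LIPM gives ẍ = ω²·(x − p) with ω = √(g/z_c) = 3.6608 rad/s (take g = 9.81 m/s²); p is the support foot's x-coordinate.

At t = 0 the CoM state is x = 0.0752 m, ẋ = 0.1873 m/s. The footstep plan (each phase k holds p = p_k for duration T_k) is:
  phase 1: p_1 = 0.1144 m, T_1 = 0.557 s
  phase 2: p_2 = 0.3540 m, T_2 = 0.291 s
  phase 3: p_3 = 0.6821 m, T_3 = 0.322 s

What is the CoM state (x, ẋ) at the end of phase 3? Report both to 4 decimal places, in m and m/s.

x = -0.6113, ẋ = -4.2680

phase 1: p=0.1144, T=0.557, ωT=2.039066, cosh=3.906788, sinh=3.776638; start (x,ẋ)=(0.075200, 0.187300) → end (x,ẋ)=(0.154481, 0.189781)
phase 2: p=0.3540, T=0.291, ωT=1.065293, cosh=1.623158, sinh=1.278531; start (x,ẋ)=(0.154481, 0.189781) → end (x,ẋ)=(0.096429, -0.625795)
phase 3: p=0.6821, T=0.322, ωT=1.178778, cosh=1.779027, sinh=1.471372; start (x,ẋ)=(0.096429, -0.625795) → end (x,ẋ)=(-0.611347, -4.267961)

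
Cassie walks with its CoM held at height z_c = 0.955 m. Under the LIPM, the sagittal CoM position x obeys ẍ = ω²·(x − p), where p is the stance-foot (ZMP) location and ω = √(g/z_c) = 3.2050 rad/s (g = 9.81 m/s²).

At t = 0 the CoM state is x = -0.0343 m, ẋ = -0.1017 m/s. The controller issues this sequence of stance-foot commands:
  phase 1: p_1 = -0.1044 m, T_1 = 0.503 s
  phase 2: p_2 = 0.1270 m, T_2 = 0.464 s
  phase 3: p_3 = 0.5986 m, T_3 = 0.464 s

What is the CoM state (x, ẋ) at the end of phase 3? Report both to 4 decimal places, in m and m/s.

x = -0.8855, ẋ = -4.3803

phase 1: p=-0.1044, T=0.503, ωT=1.612115, cosh=2.606434, sinh=2.406969; start (x,ẋ)=(-0.034300, -0.101700) → end (x,ẋ)=(0.001934, 0.275701)
phase 2: p=0.1270, T=0.464, ωT=1.487120, cosh=2.325179, sinh=2.099156; start (x,ẋ)=(0.001934, 0.275701) → end (x,ẋ)=(0.016773, -0.200366)
phase 3: p=0.5986, T=0.464, ωT=1.487120, cosh=2.325179, sinh=2.099156; start (x,ẋ)=(0.016773, -0.200366) → end (x,ẋ)=(-0.885485, -4.380303)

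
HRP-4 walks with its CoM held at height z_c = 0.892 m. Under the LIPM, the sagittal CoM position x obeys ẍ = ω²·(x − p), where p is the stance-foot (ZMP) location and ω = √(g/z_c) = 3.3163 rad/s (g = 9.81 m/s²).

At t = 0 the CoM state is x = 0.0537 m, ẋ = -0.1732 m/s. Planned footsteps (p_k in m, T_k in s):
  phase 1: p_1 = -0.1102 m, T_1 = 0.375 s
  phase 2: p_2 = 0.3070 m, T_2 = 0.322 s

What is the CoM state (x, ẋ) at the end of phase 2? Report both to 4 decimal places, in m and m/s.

phase 1: p=-0.1102, T=0.375, ωT=1.243613, cosh=1.878230, sinh=1.589889; start (x,ẋ)=(0.053700, -0.173200) → end (x,ẋ)=(0.114607, 0.538862)
phase 2: p=0.3070, T=0.322, ωT=1.067849, cosh=1.626431, sinh=1.282683; start (x,ẋ)=(0.114607, 0.538862) → end (x,ẋ)=(0.202508, 0.058026)

x = 0.2025, ẋ = 0.0580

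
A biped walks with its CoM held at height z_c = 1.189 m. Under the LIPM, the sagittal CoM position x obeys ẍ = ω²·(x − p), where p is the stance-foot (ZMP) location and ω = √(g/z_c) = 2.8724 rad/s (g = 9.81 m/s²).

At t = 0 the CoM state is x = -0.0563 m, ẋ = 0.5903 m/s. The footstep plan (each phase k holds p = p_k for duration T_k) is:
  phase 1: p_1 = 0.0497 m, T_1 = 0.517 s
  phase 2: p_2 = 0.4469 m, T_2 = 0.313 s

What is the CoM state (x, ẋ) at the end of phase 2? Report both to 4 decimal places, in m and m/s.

x = 0.4035, ẋ = 0.4221

phase 1: p=0.0497, T=0.517, ωT=1.485031, cosh=2.320798, sinh=2.094303; start (x,ẋ)=(-0.056300, 0.590300) → end (x,ẋ)=(0.234091, 0.732306)
phase 2: p=0.4469, T=0.313, ωT=0.899061, cosh=1.432123, sinh=1.025172; start (x,ẋ)=(0.234091, 0.732306) → end (x,ẋ)=(0.403494, 0.422091)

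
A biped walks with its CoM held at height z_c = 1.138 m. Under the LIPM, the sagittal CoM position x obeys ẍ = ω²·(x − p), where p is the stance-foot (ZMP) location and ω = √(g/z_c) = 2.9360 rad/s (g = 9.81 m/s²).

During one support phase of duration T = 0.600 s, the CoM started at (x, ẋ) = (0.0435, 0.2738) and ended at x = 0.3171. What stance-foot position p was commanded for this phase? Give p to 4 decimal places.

ωT = 2.9360·0.600 = 1.761600; cosh(ωT) = 2.996757, sinh(ωT) = 2.824987
x(T) = p + (x₀−p)·cosh(ωT) + (ẋ₀/ω)·sinh(ωT) ⇒ p·(1 − cosh) = x(T) − x₀·cosh − (ẋ₀/ω)·sinh
numerator   = 0.3171 − (0.0435)·2.996757 − (0.2738/2.9360)·2.824987 = -0.076706
denominator = 1 − 2.996757 = -1.996757
p = -0.076706 / -1.996757 = 0.0384

p = 0.0384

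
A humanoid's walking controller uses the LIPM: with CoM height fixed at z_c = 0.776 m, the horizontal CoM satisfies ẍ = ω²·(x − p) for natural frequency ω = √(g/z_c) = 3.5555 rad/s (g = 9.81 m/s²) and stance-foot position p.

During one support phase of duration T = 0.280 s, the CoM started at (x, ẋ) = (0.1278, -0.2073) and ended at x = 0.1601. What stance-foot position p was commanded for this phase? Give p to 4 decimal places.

p = -0.0589

ωT = 3.5555·0.280 = 0.995540; cosh(ωT) = 1.537855, sinh(ωT) = 1.168331
x(T) = p + (x₀−p)·cosh(ωT) + (ẋ₀/ω)·sinh(ωT) ⇒ p·(1 − cosh) = x(T) − x₀·cosh − (ẋ₀/ω)·sinh
numerator   = 0.1601 − (0.1278)·1.537855 − (-0.2073/3.5555)·1.168331 = 0.031681
denominator = 1 − 1.537855 = -0.537855
p = 0.031681 / -0.537855 = -0.0589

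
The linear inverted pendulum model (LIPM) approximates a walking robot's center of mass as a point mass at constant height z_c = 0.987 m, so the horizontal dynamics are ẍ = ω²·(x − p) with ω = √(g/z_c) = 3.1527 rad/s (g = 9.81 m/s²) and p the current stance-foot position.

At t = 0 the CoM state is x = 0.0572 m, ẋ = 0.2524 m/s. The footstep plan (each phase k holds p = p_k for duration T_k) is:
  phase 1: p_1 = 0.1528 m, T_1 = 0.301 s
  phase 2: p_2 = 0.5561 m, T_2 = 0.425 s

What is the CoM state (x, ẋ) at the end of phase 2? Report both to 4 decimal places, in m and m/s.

x = -0.3523, ẋ = -2.4748

phase 1: p=0.1528, T=0.301, ωT=0.948963, cosh=1.485086, sinh=1.097943; start (x,ẋ)=(0.057200, 0.252400) → end (x,ẋ)=(0.098725, 0.043918)
phase 2: p=0.5561, T=0.425, ωT=1.339897, cosh=2.040262, sinh=1.778390; start (x,ẋ)=(0.098725, 0.043918) → end (x,ẋ)=(-0.352291, -2.474773)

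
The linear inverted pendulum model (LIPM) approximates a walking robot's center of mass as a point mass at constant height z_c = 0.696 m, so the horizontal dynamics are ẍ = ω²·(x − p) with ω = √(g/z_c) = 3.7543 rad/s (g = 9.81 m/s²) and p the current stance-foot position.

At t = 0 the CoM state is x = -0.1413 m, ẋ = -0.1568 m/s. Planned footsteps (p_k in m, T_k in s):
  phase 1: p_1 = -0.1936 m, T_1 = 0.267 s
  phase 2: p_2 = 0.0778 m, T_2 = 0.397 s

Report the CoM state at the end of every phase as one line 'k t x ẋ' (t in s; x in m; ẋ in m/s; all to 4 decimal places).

1 0.2670 -0.1620 -0.0109
2 0.6640 -0.4876 -1.9222

phase 1: p=-0.1936, T=0.267, ωT=1.002398, cosh=1.545903, sinh=1.178905; start (x,ẋ)=(-0.141300, -0.156800) → end (x,ẋ)=(-0.161987, -0.010920)
phase 2: p=0.0778, T=0.397, ωT=1.490457, cosh=2.332197, sinh=2.106927; start (x,ẋ)=(-0.161987, -0.010920) → end (x,ẋ)=(-0.487558, -1.922189)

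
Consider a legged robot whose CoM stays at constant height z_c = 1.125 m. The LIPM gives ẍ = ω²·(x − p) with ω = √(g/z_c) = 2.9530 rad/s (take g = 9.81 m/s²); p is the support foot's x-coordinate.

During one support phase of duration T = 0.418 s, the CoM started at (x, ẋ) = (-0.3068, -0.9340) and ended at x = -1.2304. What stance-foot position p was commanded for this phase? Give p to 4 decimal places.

p = 0.1867

ωT = 2.9530·0.418 = 1.234354; cosh(ωT) = 1.863590, sinh(ωT) = 1.572568
x(T) = p + (x₀−p)·cosh(ωT) + (ẋ₀/ω)·sinh(ωT) ⇒ p·(1 − cosh) = x(T) − x₀·cosh − (ẋ₀/ω)·sinh
numerator   = -1.2304 − (-0.3068)·1.863590 − (-0.9340/2.9530)·1.572568 = -0.161265
denominator = 1 − 1.863590 = -0.863590
p = -0.161265 / -0.863590 = 0.1867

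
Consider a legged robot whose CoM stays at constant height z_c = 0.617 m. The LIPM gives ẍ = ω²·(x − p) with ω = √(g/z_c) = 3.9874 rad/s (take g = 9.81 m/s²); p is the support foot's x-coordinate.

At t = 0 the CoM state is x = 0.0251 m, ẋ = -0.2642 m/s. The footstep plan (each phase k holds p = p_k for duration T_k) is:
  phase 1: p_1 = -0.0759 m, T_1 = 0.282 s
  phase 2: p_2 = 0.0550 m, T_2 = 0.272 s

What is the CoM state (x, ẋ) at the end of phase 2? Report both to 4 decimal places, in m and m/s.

x = 0.0066, ẋ = -0.0896

phase 1: p=-0.0759, T=0.282, ωT=1.124447, cosh=1.701673, sinh=1.376841; start (x,ẋ)=(0.025100, -0.264200) → end (x,ẋ)=(0.004741, 0.104910)
phase 2: p=0.0550, T=0.272, ωT=1.084573, cosh=1.648111, sinh=1.310065; start (x,ẋ)=(0.004741, 0.104910) → end (x,ẋ)=(0.006636, -0.089637)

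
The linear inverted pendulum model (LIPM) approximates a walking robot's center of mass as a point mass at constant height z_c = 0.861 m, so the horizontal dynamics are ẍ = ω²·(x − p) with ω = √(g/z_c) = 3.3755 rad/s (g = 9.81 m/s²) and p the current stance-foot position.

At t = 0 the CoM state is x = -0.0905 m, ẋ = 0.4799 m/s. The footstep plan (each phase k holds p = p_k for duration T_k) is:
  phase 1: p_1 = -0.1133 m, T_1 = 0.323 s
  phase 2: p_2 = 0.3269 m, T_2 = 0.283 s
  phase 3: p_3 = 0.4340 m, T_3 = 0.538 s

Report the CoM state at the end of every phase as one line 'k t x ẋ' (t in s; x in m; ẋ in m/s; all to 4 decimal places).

phase 1: p=-0.1133, T=0.323, ωT=1.090287, cosh=1.655623, sinh=1.319503; start (x,ẋ)=(-0.090500, 0.479900) → end (x,ẋ)=(0.112044, 0.896084)
phase 2: p=0.3269, T=0.283, ωT=0.955266, cosh=1.492036, sinh=1.107327; start (x,ẋ)=(0.112044, 0.896084) → end (x,ẋ)=(0.300286, 0.533906)
phase 3: p=0.4340, T=0.538, ωT=1.816019, cosh=3.155005, sinh=2.992333; start (x,ẋ)=(0.300286, 0.533906) → end (x,ẋ)=(0.485431, 0.333880)

1 0.3230 0.1120 0.8961
2 0.6060 0.3003 0.5339
3 1.1440 0.4854 0.3339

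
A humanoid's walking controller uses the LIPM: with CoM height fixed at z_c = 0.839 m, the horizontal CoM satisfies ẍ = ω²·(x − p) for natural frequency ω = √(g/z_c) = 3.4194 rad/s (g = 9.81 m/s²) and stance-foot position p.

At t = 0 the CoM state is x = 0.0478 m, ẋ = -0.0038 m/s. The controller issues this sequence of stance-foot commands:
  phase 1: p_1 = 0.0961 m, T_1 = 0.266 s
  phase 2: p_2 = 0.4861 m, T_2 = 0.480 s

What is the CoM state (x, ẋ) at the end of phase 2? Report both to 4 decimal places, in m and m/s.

phase 1: p=0.0961, T=0.266, ωT=0.909560, cosh=1.442966, sinh=1.040265; start (x,ẋ)=(0.047800, -0.003800) → end (x,ẋ)=(0.025249, -0.177290)
phase 2: p=0.4861, T=0.480, ωT=1.641312, cosh=2.677832, sinh=2.484106; start (x,ẋ)=(0.025249, -0.177290) → end (x,ẋ)=(-0.876779, -4.389294)

x = -0.8768, ẋ = -4.3893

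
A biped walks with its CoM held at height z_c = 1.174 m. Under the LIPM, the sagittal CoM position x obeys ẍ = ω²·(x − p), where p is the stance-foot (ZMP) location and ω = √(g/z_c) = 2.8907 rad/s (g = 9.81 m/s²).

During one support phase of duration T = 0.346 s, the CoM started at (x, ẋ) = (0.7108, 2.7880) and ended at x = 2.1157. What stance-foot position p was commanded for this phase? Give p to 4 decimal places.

ωT = 2.8907·0.346 = 1.000182; cosh(ωT) = 1.543295, sinh(ωT) = 1.175482
x(T) = p + (x₀−p)·cosh(ωT) + (ẋ₀/ω)·sinh(ωT) ⇒ p·(1 − cosh) = x(T) − x₀·cosh − (ẋ₀/ω)·sinh
numerator   = 2.1157 − (0.7108)·1.543295 − (2.7880/2.8907)·1.175482 = -0.114994
denominator = 1 − 1.543295 = -0.543295
p = -0.114994 / -0.543295 = 0.2117

p = 0.2117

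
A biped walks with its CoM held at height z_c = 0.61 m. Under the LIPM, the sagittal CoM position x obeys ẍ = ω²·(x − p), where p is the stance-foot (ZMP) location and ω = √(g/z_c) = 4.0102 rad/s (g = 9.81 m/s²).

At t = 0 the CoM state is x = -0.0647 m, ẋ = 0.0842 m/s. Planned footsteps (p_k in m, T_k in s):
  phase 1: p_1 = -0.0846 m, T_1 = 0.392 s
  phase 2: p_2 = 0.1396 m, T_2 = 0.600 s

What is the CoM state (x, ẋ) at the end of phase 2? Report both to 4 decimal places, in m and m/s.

phase 1: p=-0.0846, T=0.392, ωT=1.571998, cosh=2.511947, sinh=2.304317; start (x,ẋ)=(-0.064700, 0.084200) → end (x,ẋ)=(0.013770, 0.395397)
phase 2: p=0.1396, T=0.600, ωT=2.406120, cosh=5.590505, sinh=5.500340; start (x,ẋ)=(0.013770, 0.395397) → end (x,ẋ)=(-0.021530, -0.565015)

x = -0.0215, ẋ = -0.5650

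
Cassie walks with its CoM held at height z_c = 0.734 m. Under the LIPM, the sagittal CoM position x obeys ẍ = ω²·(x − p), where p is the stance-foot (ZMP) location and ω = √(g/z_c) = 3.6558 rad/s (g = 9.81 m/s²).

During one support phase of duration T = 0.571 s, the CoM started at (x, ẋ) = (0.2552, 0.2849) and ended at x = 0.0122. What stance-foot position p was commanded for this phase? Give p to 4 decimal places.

ωT = 3.6558·0.571 = 2.087462; cosh(ωT) = 4.094211, sinh(ωT) = 3.970209
x(T) = p + (x₀−p)·cosh(ωT) + (ẋ₀/ω)·sinh(ωT) ⇒ p·(1 − cosh) = x(T) − x₀·cosh − (ẋ₀/ω)·sinh
numerator   = 0.0122 − (0.2552)·4.094211 − (0.2849/3.6558)·3.970209 = -1.342045
denominator = 1 − 4.094211 = -3.094211
p = -1.342045 / -3.094211 = 0.4337

p = 0.4337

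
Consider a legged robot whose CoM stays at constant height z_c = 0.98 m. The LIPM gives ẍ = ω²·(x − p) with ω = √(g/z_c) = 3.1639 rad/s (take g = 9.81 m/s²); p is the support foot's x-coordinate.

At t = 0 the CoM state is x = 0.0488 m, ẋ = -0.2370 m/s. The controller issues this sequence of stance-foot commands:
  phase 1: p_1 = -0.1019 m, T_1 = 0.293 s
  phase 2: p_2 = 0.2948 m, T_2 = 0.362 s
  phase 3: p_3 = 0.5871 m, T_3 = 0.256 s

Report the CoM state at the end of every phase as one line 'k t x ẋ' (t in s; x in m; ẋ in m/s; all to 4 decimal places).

phase 1: p=-0.1019, T=0.293, ωT=0.927023, cosh=1.461352, sinh=1.065622; start (x,ẋ)=(0.048800, -0.237000) → end (x,ẋ)=(0.038503, 0.161748)
phase 2: p=0.2948, T=0.362, ωT=1.145332, cosh=1.730801, sinh=1.412683; start (x,ẋ)=(0.038503, 0.161748) → end (x,ẋ)=(-0.076579, -0.865590)
phase 3: p=0.5871, T=0.256, ωT=0.809958, cosh=1.346346, sinh=0.901469; start (x,ẋ)=(-0.076579, -0.865590) → end (x,ẋ)=(-0.553068, -3.058301)

1 0.2930 0.0385 0.1617
2 0.6550 -0.0766 -0.8656
3 0.9110 -0.5531 -3.0583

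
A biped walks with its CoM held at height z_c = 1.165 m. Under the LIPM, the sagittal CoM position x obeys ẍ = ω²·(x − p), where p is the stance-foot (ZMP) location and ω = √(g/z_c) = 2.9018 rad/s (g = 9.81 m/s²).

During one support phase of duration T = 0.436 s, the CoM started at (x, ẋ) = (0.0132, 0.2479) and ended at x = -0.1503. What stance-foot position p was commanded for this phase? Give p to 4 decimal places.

ωT = 2.9018·0.436 = 1.265185; cosh(ωT) = 1.912967, sinh(ωT) = 1.630780
x(T) = p + (x₀−p)·cosh(ωT) + (ẋ₀/ω)·sinh(ωT) ⇒ p·(1 − cosh) = x(T) − x₀·cosh − (ẋ₀/ω)·sinh
numerator   = -0.1503 − (0.0132)·1.912967 − (0.2479/2.9018)·1.630780 = -0.314868
denominator = 1 − 1.912967 = -0.912967
p = -0.314868 / -0.912967 = 0.3449

p = 0.3449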